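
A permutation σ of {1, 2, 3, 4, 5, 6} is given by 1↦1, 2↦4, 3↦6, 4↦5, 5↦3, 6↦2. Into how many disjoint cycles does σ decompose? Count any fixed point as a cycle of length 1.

2

Cycle decomposition: (1) (2 4 5 3 6).
2 cycles.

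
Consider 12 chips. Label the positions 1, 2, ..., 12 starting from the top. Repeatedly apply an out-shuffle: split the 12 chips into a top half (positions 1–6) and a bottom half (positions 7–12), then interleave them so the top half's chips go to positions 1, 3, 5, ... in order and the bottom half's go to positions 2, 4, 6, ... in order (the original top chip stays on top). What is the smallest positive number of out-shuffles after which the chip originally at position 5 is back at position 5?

Follow position 5 under repeated out-shuffles:
5 → 9 → 6 → 11 → 10 → 8 → 4 → 7 → 2 → 3 → 5
It first returns after 10 out-shuffles.

10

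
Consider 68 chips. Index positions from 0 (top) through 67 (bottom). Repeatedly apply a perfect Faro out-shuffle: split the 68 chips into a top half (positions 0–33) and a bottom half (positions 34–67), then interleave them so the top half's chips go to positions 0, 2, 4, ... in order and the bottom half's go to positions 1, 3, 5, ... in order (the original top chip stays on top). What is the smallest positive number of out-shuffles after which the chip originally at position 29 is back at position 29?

Follow position 29 under repeated out-shuffles:
29 → 58 → 49 → 31 → 62 → 57 → 47 → 27 → ... → 29 (length 66)
It first returns after 66 out-shuffles.

66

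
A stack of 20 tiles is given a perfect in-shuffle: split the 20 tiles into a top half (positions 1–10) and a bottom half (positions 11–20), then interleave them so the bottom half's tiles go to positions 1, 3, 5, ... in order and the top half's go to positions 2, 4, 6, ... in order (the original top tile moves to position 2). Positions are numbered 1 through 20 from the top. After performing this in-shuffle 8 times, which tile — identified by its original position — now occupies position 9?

Work backwards from position 9, undoing one in-shuffle at a time:
9 ← 15 ← 18 ← 9 ← 15 ← 18 ← 9 ← 15 ← 18
So the tile now at position 9 started at position 18.

18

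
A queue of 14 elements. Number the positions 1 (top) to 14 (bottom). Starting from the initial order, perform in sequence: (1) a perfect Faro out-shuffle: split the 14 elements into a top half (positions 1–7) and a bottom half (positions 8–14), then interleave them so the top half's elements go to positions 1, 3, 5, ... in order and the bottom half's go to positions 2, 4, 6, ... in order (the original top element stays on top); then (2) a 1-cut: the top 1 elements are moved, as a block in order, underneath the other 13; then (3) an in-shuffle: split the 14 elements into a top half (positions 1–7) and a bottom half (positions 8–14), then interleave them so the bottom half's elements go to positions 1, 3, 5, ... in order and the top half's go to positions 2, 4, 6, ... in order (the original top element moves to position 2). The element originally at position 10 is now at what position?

10

Track the element from position 10 forward through each operation:
  after op 1 (out-shuffle): 10 → 6
  after op 2 (cut 1): 6 → 5
  after op 3 (in-shuffle): 5 → 10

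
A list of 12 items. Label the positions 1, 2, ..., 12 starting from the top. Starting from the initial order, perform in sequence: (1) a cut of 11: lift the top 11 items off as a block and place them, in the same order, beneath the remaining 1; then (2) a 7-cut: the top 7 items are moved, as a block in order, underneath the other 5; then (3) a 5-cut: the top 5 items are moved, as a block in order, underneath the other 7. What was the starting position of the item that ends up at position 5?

Undo the operations in reverse order, starting from position 5:
  undo op 3 (cut 5): 5 ← 10
  undo op 2 (cut 7): 10 ← 5
  undo op 1 (cut 11): 5 ← 4
So the item at position 5 came from original position 4.

4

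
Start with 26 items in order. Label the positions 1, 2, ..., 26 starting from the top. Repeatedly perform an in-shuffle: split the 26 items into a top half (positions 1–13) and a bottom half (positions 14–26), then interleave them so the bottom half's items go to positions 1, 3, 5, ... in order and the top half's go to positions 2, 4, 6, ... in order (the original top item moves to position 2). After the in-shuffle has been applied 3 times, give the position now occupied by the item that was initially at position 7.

Track the item's position through each in-shuffle:
7 → 14 → 1 → 2

2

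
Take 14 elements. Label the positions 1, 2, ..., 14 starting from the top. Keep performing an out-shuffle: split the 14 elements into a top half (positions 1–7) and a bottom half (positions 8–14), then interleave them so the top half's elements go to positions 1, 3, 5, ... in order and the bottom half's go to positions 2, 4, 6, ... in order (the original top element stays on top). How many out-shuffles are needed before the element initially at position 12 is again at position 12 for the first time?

12

Follow position 12 under repeated out-shuffles:
12 → 10 → 6 → 11 → 8 → 2 → 3 → 5 → 9 → 4 → 7 → 13 → 12
It first returns after 12 out-shuffles.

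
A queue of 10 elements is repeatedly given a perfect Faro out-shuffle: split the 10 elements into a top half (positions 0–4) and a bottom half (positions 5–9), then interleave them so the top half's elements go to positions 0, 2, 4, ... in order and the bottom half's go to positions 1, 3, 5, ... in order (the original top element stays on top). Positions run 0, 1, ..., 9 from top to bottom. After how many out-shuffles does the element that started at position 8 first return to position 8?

Follow position 8 under repeated out-shuffles:
8 → 7 → 5 → 1 → 2 → 4 → 8
It first returns after 6 out-shuffles.

6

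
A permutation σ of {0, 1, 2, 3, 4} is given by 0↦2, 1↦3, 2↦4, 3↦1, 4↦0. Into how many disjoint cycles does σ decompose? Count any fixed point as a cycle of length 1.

2

Cycle decomposition: (0 2 4) (1 3).
2 cycles.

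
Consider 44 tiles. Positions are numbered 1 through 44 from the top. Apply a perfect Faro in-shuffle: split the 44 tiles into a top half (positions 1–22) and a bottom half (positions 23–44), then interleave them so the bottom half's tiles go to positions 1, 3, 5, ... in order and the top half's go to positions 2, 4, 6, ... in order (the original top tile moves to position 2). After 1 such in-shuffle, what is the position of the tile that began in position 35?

Track the tile's position through each in-shuffle:
35 → 25

25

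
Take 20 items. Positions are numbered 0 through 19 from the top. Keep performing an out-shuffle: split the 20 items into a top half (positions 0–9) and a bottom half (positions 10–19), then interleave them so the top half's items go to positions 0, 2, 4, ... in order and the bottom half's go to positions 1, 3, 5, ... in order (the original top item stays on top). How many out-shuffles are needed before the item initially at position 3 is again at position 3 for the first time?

18

Follow position 3 under repeated out-shuffles:
3 → 6 → 12 → 5 → 10 → 1 → 2 → 4 → 8 → 16 → 13 → 7 → 14 → 9 → 18 → 17 → 15 → 11 → 3
It first returns after 18 out-shuffles.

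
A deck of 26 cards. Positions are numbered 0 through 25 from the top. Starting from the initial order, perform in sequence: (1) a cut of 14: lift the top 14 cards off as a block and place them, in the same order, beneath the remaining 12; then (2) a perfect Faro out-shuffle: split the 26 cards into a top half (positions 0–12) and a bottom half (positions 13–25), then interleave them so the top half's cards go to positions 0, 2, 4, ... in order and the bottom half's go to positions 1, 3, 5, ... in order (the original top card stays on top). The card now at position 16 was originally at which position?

Undo the operations in reverse order, starting from position 16:
  undo op 2 (out-shuffle, from top half): 16 ← 8
  undo op 1 (cut 14): 8 ← 22
So the card at position 16 came from original position 22.

22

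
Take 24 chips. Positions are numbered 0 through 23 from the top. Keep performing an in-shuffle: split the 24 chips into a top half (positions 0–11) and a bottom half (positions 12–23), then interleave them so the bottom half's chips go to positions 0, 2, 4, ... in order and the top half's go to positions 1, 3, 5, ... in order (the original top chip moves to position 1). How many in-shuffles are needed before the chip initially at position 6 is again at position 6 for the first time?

Follow position 6 under repeated in-shuffles:
6 → 13 → 2 → 5 → 11 → 23 → 22 → 20 → 16 → 8 → 17 → 10 → 21 → 18 → 12 → 0 → 1 → 3 → 7 → 15 → 6
It first returns after 20 in-shuffles.

20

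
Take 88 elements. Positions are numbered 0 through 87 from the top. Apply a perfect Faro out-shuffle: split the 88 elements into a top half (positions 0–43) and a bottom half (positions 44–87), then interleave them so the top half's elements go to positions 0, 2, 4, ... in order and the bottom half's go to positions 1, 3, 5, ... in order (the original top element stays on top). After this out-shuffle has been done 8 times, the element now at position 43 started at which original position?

Work backwards from position 43, undoing one out-shuffle at a time:
43 ← 65 ← 76 ← 38 ← 19 ← 53 ← 70 ← 35 ← 61
So the element now at position 43 started at position 61.

61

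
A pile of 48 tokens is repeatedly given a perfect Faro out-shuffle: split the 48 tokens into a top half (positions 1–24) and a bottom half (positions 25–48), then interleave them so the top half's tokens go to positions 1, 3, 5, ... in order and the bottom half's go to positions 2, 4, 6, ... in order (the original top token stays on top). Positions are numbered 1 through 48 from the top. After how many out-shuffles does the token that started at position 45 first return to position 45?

23

Follow position 45 under repeated out-shuffles:
45 → 42 → 36 → 24 → 47 → 46 → 44 → 40 → ... → 45 (length 23)
It first returns after 23 out-shuffles.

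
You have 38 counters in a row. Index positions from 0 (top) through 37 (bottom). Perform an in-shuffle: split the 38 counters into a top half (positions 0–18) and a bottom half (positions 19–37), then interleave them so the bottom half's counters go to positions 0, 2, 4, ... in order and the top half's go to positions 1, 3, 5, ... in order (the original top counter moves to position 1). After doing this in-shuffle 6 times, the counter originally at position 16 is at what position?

Track the counter's position through each in-shuffle:
16 → 33 → 28 → 18 → 37 → 36 → 34

34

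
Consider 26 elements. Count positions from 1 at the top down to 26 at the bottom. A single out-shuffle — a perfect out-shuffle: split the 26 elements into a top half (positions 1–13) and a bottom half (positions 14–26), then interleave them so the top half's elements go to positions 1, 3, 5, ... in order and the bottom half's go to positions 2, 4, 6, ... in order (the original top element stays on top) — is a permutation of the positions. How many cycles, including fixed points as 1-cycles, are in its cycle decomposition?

Trace each unvisited position around until it returns:
(1) (2 3 5 9 17 8 ... len 20) (6 11 21 16) (26)
4 cycles in total.

4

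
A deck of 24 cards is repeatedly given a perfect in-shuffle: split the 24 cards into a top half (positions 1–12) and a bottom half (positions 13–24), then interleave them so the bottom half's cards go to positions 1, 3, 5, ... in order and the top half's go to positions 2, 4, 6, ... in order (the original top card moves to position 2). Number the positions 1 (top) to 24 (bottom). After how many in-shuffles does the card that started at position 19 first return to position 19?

20

Follow position 19 under repeated in-shuffles:
19 → 13 → 1 → 2 → 4 → 8 → 16 → 7 → 14 → 3 → 6 → 12 → 24 → 23 → 21 → 17 → 9 → 18 → 11 → 22 → 19
It first returns after 20 in-shuffles.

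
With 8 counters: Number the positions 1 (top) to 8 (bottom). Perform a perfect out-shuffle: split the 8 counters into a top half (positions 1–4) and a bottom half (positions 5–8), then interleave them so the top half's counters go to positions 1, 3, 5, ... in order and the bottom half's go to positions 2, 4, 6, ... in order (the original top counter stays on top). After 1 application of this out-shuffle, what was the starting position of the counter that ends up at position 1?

Work backwards from position 1, undoing one out-shuffle at a time:
1 ← 1
So the counter now at position 1 started at position 1.

1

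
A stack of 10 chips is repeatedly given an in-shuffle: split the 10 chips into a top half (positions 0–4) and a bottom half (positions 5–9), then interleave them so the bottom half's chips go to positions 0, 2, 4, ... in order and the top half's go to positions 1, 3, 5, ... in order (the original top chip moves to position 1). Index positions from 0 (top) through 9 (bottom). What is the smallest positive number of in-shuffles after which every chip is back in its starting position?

10

The in-shuffle permutes the 10 positions with cycle lengths [10].
Every chip is home exactly when every cycle has completed a whole number of laps, i.e. after lcm(10) = 10 in-shuffles.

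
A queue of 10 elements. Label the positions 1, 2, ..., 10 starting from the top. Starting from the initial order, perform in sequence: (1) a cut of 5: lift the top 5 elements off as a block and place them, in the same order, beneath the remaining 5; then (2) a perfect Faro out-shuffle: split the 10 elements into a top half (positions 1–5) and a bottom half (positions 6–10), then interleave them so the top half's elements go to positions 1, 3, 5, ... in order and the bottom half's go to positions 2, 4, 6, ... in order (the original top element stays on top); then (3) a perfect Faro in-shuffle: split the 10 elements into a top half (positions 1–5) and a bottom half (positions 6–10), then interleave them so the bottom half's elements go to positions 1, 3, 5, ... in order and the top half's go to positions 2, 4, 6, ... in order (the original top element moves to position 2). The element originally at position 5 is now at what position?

Track the element from position 5 forward through each operation:
  after op 1 (cut 5): 5 → 10
  after op 2 (out-shuffle): 10 → 10
  after op 3 (in-shuffle): 10 → 9

9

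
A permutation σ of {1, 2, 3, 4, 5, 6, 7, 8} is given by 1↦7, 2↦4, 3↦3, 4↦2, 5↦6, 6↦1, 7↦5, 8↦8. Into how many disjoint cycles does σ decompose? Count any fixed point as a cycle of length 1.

Cycle decomposition: (1 7 5 6) (2 4) (3) (8).
4 cycles.

4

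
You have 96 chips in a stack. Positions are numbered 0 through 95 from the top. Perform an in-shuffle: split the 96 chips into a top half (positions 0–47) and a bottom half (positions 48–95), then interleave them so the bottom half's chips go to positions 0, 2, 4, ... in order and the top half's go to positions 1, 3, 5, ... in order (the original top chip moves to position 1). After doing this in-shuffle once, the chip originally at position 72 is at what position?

Track the chip's position through each in-shuffle:
72 → 48

48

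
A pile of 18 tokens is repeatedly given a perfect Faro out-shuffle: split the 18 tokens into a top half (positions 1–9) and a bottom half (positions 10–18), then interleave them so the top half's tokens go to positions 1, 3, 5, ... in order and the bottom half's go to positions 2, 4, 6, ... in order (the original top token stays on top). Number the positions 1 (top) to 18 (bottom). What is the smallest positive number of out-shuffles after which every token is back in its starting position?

The out-shuffle permutes the 18 positions with cycle lengths [1, 1, 8, 8].
Every token is home exactly when every cycle has completed a whole number of laps, i.e. after lcm(1, 8) = 8 out-shuffles.

8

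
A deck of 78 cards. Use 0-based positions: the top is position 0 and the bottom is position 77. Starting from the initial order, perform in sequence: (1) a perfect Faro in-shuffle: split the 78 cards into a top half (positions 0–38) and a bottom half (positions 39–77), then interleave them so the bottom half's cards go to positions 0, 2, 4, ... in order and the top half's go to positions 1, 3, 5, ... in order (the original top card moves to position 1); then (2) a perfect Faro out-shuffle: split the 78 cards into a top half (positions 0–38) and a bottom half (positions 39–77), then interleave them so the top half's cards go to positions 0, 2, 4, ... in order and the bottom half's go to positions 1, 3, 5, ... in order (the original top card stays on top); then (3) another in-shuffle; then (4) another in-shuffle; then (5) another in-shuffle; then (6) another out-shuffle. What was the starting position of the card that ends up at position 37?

Undo the operations in reverse order, starting from position 37:
  undo op 6 (out-shuffle, from bottom half): 37 ← 57
  undo op 5 (in-shuffle, from top half): 57 ← 28
  undo op 4 (in-shuffle, from bottom half): 28 ← 53
  undo op 3 (in-shuffle, from top half): 53 ← 26
  undo op 2 (out-shuffle, from top half): 26 ← 13
  undo op 1 (in-shuffle, from top half): 13 ← 6
So the card at position 37 came from original position 6.

6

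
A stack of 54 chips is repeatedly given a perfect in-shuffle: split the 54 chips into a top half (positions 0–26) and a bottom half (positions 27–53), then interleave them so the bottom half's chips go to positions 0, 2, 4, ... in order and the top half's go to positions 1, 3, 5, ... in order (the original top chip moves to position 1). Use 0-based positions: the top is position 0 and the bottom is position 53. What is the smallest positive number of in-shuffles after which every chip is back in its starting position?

20

The in-shuffle permutes the 54 positions with cycle lengths [4, 10, 20, 20].
Every chip is home exactly when every cycle has completed a whole number of laps, i.e. after lcm(4, 10, 20) = 20 in-shuffles.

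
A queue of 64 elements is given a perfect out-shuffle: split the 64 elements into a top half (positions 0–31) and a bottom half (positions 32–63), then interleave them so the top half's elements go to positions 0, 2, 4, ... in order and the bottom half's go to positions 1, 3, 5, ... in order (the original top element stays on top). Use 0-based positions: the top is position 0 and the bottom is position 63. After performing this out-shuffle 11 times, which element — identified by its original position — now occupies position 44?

25

Work backwards from position 44, undoing one out-shuffle at a time:
44 ← 22 ← 11 ← 37 ← 50 ← 25 ← 44 ← 22 ← 11 ← 37 ← 50 ← 25
So the element now at position 44 started at position 25.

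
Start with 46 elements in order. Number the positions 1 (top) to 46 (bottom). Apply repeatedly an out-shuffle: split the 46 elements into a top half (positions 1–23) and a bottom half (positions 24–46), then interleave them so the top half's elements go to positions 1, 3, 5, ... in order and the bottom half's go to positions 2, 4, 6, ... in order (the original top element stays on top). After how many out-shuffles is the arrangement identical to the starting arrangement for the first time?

The out-shuffle permutes the 46 positions with cycle lengths [1, 1, 2, 4, 4, 4, 6, 12, 12].
Every element is home exactly when every cycle has completed a whole number of laps, i.e. after lcm(1, 2, 4, 6, 12) = 12 out-shuffles.

12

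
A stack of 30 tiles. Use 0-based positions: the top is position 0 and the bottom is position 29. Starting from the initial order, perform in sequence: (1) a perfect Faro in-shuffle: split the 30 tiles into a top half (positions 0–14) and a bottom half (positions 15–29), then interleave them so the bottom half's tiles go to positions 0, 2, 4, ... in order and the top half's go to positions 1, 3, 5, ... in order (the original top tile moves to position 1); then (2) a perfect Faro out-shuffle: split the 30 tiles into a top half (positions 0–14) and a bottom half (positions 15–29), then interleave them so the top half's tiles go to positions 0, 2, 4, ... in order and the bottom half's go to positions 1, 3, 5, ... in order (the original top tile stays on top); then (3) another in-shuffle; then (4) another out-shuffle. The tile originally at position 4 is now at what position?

Track the tile from position 4 forward through each operation:
  after op 1 (in-shuffle): 4 → 9
  after op 2 (out-shuffle): 9 → 18
  after op 3 (in-shuffle): 18 → 6
  after op 4 (out-shuffle): 6 → 12

12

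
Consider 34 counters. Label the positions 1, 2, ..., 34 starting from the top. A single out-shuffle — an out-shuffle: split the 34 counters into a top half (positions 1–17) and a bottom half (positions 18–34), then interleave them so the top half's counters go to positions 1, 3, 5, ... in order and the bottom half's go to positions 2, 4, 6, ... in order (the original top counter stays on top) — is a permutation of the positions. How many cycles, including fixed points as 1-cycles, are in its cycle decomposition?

Trace each unvisited position around until it returns:
(1) (2 3 5 9 17 33 32 30 26 18) (4 7 13 25 16 31 28 22 10 19) (6 11 21 8 15 29 24 14 27 20) (12 23) (34)
6 cycles in total.

6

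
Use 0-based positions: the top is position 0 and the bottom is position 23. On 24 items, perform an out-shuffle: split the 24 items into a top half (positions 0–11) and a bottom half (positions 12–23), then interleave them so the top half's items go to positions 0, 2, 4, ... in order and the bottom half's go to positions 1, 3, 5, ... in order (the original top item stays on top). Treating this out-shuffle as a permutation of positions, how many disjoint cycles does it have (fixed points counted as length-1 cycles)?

4

Trace each unvisited position around until it returns:
(0) (1 2 4 8 16 9 ... len 11) (5 10 20 17 11 22 ... len 11) (23)
4 cycles in total.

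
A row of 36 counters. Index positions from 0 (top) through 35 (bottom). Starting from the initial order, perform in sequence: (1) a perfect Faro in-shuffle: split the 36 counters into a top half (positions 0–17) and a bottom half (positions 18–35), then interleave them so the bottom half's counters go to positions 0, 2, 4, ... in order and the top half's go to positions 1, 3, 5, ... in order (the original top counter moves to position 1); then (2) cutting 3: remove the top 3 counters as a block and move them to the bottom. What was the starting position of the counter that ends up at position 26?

14

Undo the operations in reverse order, starting from position 26:
  undo op 2 (cut 3): 26 ← 29
  undo op 1 (in-shuffle, from top half): 29 ← 14
So the counter at position 26 came from original position 14.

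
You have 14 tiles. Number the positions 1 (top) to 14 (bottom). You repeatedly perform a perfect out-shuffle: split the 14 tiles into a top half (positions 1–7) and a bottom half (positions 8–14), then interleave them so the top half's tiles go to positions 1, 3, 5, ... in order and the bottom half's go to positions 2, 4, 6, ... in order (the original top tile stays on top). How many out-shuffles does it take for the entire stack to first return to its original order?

12

The out-shuffle permutes the 14 positions with cycle lengths [1, 1, 12].
Every tile is home exactly when every cycle has completed a whole number of laps, i.e. after lcm(1, 12) = 12 out-shuffles.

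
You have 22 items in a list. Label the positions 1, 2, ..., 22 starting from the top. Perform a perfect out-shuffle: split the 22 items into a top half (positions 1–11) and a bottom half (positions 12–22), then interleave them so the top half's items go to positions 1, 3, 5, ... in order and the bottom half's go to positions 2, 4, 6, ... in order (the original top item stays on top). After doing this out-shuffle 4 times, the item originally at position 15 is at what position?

Track the item's position through each out-shuffle:
15 → 8 → 15 → 8 → 15

15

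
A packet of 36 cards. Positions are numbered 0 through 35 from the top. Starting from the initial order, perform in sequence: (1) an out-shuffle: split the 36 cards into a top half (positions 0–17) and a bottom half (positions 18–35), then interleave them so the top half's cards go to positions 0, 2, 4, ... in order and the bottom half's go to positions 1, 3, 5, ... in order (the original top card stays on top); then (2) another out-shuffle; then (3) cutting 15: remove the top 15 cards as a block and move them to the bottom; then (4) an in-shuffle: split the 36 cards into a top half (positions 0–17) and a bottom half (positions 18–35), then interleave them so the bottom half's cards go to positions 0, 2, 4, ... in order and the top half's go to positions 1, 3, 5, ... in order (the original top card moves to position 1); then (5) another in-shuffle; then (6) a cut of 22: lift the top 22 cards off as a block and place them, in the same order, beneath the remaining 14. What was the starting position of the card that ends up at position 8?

Undo the operations in reverse order, starting from position 8:
  undo op 6 (cut 22): 8 ← 30
  undo op 5 (in-shuffle, from bottom half): 30 ← 33
  undo op 4 (in-shuffle, from top half): 33 ← 16
  undo op 3 (cut 15): 16 ← 31
  undo op 2 (out-shuffle, from bottom half): 31 ← 33
  undo op 1 (out-shuffle, from bottom half): 33 ← 34
So the card at position 8 came from original position 34.

34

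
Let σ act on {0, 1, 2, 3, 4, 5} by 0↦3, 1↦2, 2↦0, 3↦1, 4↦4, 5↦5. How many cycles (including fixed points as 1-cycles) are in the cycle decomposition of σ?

Cycle decomposition: (0 3 1 2) (4) (5).
3 cycles.

3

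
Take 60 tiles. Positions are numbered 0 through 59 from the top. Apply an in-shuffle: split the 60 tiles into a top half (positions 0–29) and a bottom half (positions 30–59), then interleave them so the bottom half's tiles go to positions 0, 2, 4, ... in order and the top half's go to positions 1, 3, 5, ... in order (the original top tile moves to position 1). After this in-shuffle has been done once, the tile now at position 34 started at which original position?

Work backwards from position 34, undoing one in-shuffle at a time:
34 ← 47
So the tile now at position 34 started at position 47.

47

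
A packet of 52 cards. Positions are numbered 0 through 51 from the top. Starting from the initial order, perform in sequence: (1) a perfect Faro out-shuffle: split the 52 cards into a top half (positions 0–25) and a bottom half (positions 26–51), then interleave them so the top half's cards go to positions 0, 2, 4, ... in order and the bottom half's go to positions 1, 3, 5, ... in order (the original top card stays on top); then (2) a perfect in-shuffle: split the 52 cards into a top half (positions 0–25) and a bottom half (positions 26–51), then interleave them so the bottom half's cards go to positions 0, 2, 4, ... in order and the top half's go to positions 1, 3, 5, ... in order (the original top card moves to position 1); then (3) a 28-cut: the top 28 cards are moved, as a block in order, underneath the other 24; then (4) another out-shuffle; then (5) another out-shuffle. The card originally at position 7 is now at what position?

Track the card from position 7 forward through each operation:
  after op 1 (out-shuffle): 7 → 14
  after op 2 (in-shuffle): 14 → 29
  after op 3 (cut 28): 29 → 1
  after op 4 (out-shuffle): 1 → 2
  after op 5 (out-shuffle): 2 → 4

4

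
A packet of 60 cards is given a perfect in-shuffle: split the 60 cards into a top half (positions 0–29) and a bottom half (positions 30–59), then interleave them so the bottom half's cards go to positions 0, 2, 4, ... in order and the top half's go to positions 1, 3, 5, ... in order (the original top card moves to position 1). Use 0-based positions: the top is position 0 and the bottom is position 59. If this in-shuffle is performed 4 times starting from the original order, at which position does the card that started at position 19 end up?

Track the card's position through each in-shuffle:
19 → 39 → 18 → 37 → 14

14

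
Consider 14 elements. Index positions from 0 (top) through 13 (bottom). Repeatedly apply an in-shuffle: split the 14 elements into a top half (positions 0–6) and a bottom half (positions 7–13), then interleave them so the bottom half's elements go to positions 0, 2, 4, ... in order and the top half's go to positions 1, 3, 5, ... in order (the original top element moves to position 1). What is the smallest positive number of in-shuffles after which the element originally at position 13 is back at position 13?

4

Follow position 13 under repeated in-shuffles:
13 → 12 → 10 → 6 → 13
It first returns after 4 in-shuffles.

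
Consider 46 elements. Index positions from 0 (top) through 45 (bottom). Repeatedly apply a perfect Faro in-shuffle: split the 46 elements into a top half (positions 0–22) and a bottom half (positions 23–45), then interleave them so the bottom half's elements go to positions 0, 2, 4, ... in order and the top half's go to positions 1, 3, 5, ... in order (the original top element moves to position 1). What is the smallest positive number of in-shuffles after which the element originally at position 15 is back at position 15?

Follow position 15 under repeated in-shuffles:
15 → 31 → 16 → 33 → 20 → 41 → 36 → 26 → ... → 15 (length 23)
It first returns after 23 in-shuffles.

23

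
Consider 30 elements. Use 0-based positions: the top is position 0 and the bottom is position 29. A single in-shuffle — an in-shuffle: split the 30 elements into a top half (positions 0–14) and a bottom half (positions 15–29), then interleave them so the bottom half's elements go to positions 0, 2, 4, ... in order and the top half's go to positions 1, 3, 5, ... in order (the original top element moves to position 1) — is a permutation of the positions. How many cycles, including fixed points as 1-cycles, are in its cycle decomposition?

Trace each unvisited position around until it returns:
(0 1 3 7 15) (2 5 11 23 16) (4 9 19 8 17) (6 13 27 24 18) (10 21 12 25 20) (14 29 28 26 22)
6 cycles in total.

6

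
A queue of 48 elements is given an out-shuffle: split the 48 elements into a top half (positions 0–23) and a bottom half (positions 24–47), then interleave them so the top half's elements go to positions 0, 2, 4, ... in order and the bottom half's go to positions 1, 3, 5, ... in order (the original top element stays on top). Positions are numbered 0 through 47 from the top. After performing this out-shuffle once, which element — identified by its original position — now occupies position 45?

Work backwards from position 45, undoing one out-shuffle at a time:
45 ← 46
So the element now at position 45 started at position 46.

46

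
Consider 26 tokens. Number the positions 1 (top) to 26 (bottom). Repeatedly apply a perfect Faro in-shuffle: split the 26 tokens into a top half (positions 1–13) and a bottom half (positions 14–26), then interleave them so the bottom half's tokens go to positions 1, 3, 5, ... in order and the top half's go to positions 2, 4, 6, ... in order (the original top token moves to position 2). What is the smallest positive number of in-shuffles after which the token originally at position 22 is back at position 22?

18

Follow position 22 under repeated in-shuffles:
22 → 17 → 7 → 14 → 1 → 2 → 4 → 8 → 16 → 5 → 10 → 20 → 13 → 26 → 25 → 23 → 19 → 11 → 22
It first returns after 18 in-shuffles.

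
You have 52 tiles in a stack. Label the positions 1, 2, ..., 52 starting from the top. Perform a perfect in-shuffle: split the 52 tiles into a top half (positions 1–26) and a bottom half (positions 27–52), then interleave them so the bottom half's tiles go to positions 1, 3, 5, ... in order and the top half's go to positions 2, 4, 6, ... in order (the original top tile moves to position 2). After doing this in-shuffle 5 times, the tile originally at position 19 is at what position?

Track the tile's position through each in-shuffle:
19 → 38 → 23 → 46 → 39 → 25

25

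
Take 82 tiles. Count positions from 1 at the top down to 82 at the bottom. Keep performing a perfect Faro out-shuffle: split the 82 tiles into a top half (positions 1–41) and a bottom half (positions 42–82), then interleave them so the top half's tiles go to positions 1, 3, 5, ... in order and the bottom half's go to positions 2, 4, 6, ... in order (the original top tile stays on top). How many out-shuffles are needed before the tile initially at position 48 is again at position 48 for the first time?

Follow position 48 under repeated out-shuffles:
48 → 14 → 27 → 53 → 24 → 47 → 12 → 23 → ... → 48 (length 54)
It first returns after 54 out-shuffles.

54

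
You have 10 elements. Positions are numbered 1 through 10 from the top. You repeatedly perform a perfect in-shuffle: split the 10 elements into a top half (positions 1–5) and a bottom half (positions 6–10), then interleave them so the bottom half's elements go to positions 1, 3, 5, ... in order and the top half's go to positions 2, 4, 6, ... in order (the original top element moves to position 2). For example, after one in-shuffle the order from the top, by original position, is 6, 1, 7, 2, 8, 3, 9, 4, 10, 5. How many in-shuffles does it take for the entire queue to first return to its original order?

The in-shuffle permutes the 10 positions with cycle lengths [10].
Every element is home exactly when every cycle has completed a whole number of laps, i.e. after lcm(10) = 10 in-shuffles.

10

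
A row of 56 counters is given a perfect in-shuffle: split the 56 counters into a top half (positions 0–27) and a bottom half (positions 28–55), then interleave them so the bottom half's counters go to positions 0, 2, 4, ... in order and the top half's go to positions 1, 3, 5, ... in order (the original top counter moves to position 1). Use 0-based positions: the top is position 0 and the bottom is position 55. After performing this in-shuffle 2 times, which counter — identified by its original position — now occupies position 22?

Work backwards from position 22, undoing one in-shuffle at a time:
22 ← 39 ← 19
So the counter now at position 22 started at position 19.

19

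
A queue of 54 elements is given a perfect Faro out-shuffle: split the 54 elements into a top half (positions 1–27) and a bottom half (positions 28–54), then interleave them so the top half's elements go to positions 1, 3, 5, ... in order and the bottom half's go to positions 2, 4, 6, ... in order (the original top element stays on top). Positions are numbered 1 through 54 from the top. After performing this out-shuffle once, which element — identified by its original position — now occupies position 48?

Work backwards from position 48, undoing one out-shuffle at a time:
48 ← 51
So the element now at position 48 started at position 51.

51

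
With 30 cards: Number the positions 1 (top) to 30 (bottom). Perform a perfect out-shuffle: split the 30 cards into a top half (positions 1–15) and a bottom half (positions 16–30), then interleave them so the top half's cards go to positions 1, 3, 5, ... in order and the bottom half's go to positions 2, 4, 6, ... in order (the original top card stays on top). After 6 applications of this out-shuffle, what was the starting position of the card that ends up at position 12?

27

Work backwards from position 12, undoing one out-shuffle at a time:
12 ← 21 ← 11 ← 6 ← 18 ← 24 ← 27
So the card now at position 12 started at position 27.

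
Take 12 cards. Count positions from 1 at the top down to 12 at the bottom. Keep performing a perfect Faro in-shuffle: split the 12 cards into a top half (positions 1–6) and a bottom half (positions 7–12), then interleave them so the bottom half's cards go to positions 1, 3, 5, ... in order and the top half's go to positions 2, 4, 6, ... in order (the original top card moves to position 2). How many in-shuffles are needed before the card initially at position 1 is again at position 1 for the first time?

12

Follow position 1 under repeated in-shuffles:
1 → 2 → 4 → 8 → 3 → 6 → 12 → 11 → 9 → 5 → 10 → 7 → 1
It first returns after 12 in-shuffles.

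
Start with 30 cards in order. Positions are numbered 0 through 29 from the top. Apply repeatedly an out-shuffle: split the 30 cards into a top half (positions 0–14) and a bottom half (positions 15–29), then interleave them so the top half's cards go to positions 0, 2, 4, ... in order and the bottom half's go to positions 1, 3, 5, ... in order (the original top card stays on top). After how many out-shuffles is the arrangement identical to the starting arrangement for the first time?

The out-shuffle permutes the 30 positions with cycle lengths [1, 1, 28].
Every card is home exactly when every cycle has completed a whole number of laps, i.e. after lcm(1, 28) = 28 out-shuffles.

28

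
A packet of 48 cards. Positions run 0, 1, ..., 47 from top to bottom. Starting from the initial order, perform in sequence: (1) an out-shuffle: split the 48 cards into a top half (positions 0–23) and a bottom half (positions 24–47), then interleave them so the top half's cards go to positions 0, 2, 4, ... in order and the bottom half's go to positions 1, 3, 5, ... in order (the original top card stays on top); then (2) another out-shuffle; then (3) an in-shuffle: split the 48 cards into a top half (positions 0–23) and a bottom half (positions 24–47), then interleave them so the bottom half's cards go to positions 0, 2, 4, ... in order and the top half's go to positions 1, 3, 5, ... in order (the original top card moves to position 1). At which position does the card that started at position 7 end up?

8

Track the card from position 7 forward through each operation:
  after op 1 (out-shuffle): 7 → 14
  after op 2 (out-shuffle): 14 → 28
  after op 3 (in-shuffle): 28 → 8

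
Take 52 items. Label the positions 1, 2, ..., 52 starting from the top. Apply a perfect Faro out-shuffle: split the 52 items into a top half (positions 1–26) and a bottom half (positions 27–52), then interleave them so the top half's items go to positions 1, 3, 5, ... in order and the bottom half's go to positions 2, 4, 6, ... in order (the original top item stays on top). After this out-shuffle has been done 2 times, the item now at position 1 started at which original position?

Work backwards from position 1, undoing one out-shuffle at a time:
1 ← 1 ← 1
So the item now at position 1 started at position 1.

1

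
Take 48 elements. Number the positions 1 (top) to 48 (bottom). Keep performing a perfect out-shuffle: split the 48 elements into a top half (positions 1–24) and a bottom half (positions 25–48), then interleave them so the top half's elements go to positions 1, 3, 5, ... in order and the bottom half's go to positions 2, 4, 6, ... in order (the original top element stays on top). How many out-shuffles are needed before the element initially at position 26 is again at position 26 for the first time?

Follow position 26 under repeated out-shuffles:
26 → 4 → 7 → 13 → 25 → 2 → 3 → 5 → ... → 26 (length 23)
It first returns after 23 out-shuffles.

23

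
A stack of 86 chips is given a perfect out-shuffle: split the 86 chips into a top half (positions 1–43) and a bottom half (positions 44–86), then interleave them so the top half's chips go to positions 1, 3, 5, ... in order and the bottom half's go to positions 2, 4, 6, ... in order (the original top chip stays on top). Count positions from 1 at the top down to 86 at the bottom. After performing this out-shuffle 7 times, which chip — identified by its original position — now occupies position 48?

10

Work backwards from position 48, undoing one out-shuffle at a time:
48 ← 67 ← 34 ← 60 ← 73 ← 37 ← 19 ← 10
So the chip now at position 48 started at position 10.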